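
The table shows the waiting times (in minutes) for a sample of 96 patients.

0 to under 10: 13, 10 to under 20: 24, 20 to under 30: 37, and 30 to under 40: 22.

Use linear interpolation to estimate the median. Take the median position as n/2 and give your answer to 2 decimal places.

Cumulative frequencies: 13, 37, 74, 96
n = 96; position = n/2 = 48.
This falls in the class 20 to under 30: L = 20, F = 37, f = 37, h = 10.
Median ≈ 20 + ((48 − 37) / 37) × 10 = 22.9730

22.97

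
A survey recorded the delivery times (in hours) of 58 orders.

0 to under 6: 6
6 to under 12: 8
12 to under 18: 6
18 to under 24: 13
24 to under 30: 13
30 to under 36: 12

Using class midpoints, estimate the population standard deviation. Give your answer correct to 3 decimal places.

9.740

Midpoints: 3, 9, 15, 21, 27, 33
n = 58, Σfm = 1200, mean = 20.6897
Σfm² = 30330
Σf(m − x̄)² = Σfm² − (Σfm)²/n = 30330 − 1200²/58 = 5502.4138
Population variance = 5502.4138 / 58 = 94.8692
Standard deviation = √94.8692 = 9.7401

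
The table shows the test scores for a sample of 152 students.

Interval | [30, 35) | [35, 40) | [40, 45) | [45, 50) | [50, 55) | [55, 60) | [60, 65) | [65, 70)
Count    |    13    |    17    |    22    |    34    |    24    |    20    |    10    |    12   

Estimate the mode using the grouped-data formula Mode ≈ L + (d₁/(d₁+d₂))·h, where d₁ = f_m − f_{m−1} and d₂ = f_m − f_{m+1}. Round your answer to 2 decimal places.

47.73

Modal class: [45, 50) (highest frequency 34).
d₁ = 34 − 22 = 12, d₂ = 34 − 24 = 10
Mode ≈ 45 + (12/(12+10)) × 5 = 45 + 2.7273 = 47.7273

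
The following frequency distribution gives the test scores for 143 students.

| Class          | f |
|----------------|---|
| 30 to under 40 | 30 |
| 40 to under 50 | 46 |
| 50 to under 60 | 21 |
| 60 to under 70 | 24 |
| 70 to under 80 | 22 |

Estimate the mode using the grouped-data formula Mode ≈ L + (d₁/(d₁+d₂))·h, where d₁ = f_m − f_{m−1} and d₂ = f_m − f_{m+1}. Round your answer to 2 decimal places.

43.90

Modal class: 40 to under 50 (highest frequency 46).
d₁ = 46 − 30 = 16, d₂ = 46 − 21 = 25
Mode ≈ 40 + (16/(16+25)) × 10 = 40 + 3.9024 = 43.9024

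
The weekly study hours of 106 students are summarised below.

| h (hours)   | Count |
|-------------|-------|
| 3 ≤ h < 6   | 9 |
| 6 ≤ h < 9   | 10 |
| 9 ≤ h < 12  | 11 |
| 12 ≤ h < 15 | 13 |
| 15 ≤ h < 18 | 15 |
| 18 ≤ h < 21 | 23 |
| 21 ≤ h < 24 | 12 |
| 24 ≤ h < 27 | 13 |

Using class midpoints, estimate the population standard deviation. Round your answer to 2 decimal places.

6.36

Midpoints: 4.5, 7.5, 10.5, 13.5, 16.5, 19.5, 22.5, 25.5
n = 106, Σfm = 1704, mean = 16.0755
Σfm² = 31684.5
Σf(m − x̄)² = Σfm² − (Σfm)²/n = 31684.5 − 1704²/106 = 4291.8962
Population variance = 4291.8962 / 106 = 40.4896
Standard deviation = √40.4896 = 6.3631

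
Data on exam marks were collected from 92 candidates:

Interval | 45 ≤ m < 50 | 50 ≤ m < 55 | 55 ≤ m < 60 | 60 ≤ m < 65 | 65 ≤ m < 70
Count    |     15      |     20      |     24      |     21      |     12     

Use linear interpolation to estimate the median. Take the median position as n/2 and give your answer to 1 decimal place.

57.3

Cumulative frequencies: 15, 35, 59, 80, 92
n = 92; position = n/2 = 46.
This falls in the class 55 ≤ m < 60: L = 55, F = 35, f = 24, h = 5.
Median ≈ 55 + ((46 − 35) / 24) × 5 = 57.2917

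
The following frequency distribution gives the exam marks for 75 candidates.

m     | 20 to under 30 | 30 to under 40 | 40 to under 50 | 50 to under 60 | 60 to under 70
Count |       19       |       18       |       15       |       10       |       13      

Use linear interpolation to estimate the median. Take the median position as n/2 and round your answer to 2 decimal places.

40.33

Cumulative frequencies: 19, 37, 52, 62, 75
n = 75; position = n/2 = 37.5.
This falls in the class 40 to under 50: L = 40, F = 37, f = 15, h = 10.
Median ≈ 40 + ((37.5 − 37) / 15) × 10 = 40.3333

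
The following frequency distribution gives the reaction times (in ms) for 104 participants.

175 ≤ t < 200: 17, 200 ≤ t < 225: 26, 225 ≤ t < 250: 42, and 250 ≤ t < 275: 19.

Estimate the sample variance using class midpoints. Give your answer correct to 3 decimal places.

Midpoints: 187.5, 212.5, 237.5, 262.5
n = 104, Σfm = 23675, mean = 227.6442
Σfm² = 5450000
Σf(m − x̄)² = Σfm² − (Σfm)²/n = 5450000 − 23675²/104 = 60522.8365
Sample variance = 60522.8365 / 103 = 587.6004

587.600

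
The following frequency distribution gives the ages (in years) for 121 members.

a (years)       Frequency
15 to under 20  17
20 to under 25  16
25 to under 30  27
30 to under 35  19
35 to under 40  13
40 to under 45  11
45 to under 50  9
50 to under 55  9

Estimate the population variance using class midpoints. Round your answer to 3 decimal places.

Midpoints: 17.5, 22.5, 27.5, 32.5, 37.5, 42.5, 47.5, 52.5
n = 121, Σfm = 3872.5, mean = 32.0041
Σfm² = 137056.25
Σf(m − x̄)² = Σfm² − (Σfm)²/n = 137056.25 − 3872.5²/121 = 13120.2479
Population variance = 13120.2479 / 121 = 108.4318

108.432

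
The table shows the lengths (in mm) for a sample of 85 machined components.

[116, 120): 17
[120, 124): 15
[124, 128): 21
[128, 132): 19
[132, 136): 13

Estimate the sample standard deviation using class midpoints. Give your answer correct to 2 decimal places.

5.41

Midpoints: 118, 122, 126, 130, 134
n = 85, Σfm = 10694, mean = 125.8118
Σfm² = 1347892
Σf(m − x̄)² = Σfm² − (Σfm)²/n = 1347892 − 10694²/85 = 2460.9882
Sample variance = 2460.9882 / 84 = 29.2975
Standard deviation = √29.2975 = 5.4127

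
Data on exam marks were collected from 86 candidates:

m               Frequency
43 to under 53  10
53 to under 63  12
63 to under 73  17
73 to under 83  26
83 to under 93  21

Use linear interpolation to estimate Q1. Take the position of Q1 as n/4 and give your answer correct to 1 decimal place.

62.6

Cumulative frequencies: 10, 22, 39, 65, 86
n = 86; position = n/4 = 21.5.
This falls in the class 53 to under 63: L = 53, F = 10, f = 12, h = 10.
Lower quartile ≈ 53 + ((21.5 − 10) / 12) × 10 = 62.5833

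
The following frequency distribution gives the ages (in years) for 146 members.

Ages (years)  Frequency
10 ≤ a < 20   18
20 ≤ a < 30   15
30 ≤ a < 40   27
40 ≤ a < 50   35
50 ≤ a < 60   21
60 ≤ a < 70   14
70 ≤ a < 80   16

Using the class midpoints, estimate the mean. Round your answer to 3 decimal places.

44.041

Midpoints: 15, 25, 35, 45, 55, 65, 75
Σfm = 18×15 + 15×25 + 27×35 + 35×45 + 21×55 + 14×65 + 16×75 = 6430
n = Σf = 146
Mean = 6430 / 146 = 44.0411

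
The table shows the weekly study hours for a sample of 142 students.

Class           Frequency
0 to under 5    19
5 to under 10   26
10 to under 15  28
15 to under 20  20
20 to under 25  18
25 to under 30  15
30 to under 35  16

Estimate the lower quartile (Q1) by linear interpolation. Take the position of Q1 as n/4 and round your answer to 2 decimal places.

8.17

Cumulative frequencies: 19, 45, 73, 93, 111, 126, 142
n = 142; position = n/4 = 35.5.
This falls in the class 5 to under 10: L = 5, F = 19, f = 26, h = 5.
Lower quartile ≈ 5 + ((35.5 − 19) / 26) × 5 = 8.1731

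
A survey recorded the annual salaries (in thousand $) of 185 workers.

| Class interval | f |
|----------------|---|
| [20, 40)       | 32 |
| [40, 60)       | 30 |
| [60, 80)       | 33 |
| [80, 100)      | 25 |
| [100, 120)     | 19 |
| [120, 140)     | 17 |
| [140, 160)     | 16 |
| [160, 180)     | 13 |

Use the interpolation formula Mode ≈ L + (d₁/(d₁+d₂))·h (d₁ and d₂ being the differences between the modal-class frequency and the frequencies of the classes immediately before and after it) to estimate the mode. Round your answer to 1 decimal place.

65.5

Modal class: [60, 80) (highest frequency 33).
d₁ = 33 − 30 = 3, d₂ = 33 − 25 = 8
Mode ≈ 60 + (3/(3+8)) × 20 = 60 + 5.4545 = 65.4545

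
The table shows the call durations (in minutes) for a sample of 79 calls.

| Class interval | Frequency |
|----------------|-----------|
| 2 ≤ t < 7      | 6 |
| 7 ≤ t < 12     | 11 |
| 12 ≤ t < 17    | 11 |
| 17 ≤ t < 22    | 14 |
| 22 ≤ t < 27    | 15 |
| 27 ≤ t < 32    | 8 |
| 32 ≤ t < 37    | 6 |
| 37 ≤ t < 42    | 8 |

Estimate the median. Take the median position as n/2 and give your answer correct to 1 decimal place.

Cumulative frequencies: 6, 17, 28, 42, 57, 65, 71, 79
n = 79; position = n/2 = 39.5.
This falls in the class 17 ≤ t < 22: L = 17, F = 28, f = 14, h = 5.
Median ≈ 17 + ((39.5 − 28) / 14) × 5 = 21.1071

21.1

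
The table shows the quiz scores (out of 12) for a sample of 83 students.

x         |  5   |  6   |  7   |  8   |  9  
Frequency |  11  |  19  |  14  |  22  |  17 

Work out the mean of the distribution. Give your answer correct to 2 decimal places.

Values: 5, 6, 7, 8, 9
Σfx = 11×5 + 19×6 + 14×7 + 22×8 + 17×9 = 596
n = Σf = 83
Mean = 596 / 83 = 7.1807

7.18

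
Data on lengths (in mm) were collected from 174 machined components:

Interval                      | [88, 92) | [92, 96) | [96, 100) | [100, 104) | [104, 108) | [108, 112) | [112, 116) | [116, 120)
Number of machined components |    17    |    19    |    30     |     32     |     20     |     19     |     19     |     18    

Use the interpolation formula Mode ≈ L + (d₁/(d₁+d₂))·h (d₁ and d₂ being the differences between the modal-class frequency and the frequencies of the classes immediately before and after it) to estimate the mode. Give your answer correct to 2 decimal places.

Modal class: [100, 104) (highest frequency 32).
d₁ = 32 − 30 = 2, d₂ = 32 − 20 = 12
Mode ≈ 100 + (2/(2+12)) × 4 = 100 + 0.5714 = 100.5714

100.57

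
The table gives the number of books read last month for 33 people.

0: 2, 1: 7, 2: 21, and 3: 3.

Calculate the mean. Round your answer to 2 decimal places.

Values: 0, 1, 2, 3
Σfx = 2×0 + 7×1 + 21×2 + 3×3 = 58
n = Σf = 33
Mean = 58 / 33 = 1.7576

1.76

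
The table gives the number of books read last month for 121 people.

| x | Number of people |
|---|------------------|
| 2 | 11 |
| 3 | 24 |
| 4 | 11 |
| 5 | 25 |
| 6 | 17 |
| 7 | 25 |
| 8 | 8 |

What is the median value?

Cumulative frequencies: 11, 35, 46, 71, 88, 113, 121
n = 121, so the median is the value in position (n+1)/2 = 61.
Position 61 falls at value 5.

5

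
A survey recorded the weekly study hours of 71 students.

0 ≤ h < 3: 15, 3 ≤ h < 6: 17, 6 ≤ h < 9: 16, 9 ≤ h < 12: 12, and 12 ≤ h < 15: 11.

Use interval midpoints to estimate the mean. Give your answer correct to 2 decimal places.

6.95

Midpoints: 1.5, 4.5, 7.5, 10.5, 13.5
Σfm = 15×1.5 + 17×4.5 + 16×7.5 + 12×10.5 + 11×13.5 = 493.5
n = Σf = 71
Mean = 493.5 / 71 = 6.9507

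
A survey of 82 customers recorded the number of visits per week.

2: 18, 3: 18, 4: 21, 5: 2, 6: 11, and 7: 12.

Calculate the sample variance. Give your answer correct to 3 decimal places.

Values: 2, 3, 4, 5, 6, 7
n = 82, Σfx = 334, mean = 4.0732
Σfx² = 1604
Σf(x − x̄)² = Σfx² − (Σfx)²/n = 1604 − 334²/82 = 243.5610
Sample variance = 243.5610 / 81 = 3.0069

3.007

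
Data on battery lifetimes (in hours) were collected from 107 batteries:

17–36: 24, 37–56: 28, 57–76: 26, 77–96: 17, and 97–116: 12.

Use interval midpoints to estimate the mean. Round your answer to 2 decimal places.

Midpoints: 26.5, 46.5, 66.5, 86.5, 106.5
Σfm = 24×26.5 + 28×46.5 + 26×66.5 + 17×86.5 + 12×106.5 = 6415.5
n = Σf = 107
Mean = 6415.5 / 107 = 59.9579

59.96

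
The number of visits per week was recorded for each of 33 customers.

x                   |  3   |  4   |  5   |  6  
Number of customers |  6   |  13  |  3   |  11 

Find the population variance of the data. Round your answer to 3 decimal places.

Values: 3, 4, 5, 6
n = 33, Σfx = 151, mean = 4.5758
Σfx² = 733
Σf(x − x̄)² = Σfx² − (Σfx)²/n = 733 − 151²/33 = 42.0606
Population variance = 42.0606 / 33 = 1.2746

1.275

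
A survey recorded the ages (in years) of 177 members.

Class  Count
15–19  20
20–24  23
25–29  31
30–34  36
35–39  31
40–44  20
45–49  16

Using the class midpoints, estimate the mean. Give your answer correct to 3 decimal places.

Midpoints: 17, 22, 27, 32, 37, 42, 47
Σfm = 20×17 + 23×22 + 31×27 + 36×32 + 31×37 + 20×42 + 16×47 = 5574
n = Σf = 177
Mean = 5574 / 177 = 31.4915

31.492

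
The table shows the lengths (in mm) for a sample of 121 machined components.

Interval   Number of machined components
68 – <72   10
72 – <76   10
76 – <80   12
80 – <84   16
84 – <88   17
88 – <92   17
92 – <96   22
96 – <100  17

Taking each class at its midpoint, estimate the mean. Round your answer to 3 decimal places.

86.066

Midpoints: 70, 74, 78, 82, 86, 90, 94, 98
Σfm = 10×70 + 10×74 + 12×78 + 16×82 + 17×86 + 17×90 + 22×94 + 17×98 = 10414
n = Σf = 121
Mean = 10414 / 121 = 86.0661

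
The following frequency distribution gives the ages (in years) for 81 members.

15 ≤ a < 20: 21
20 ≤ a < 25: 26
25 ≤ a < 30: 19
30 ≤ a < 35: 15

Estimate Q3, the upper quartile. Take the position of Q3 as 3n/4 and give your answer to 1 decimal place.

Cumulative frequencies: 21, 47, 66, 81
n = 81; position = 3n/4 = 60.75.
This falls in the class 25 ≤ a < 30: L = 25, F = 47, f = 19, h = 5.
Upper quartile ≈ 25 + ((60.75 − 47) / 19) × 5 = 28.6184

28.6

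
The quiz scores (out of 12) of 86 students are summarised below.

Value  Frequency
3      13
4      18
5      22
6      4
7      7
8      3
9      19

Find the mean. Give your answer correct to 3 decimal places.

Values: 3, 4, 5, 6, 7, 8, 9
Σfx = 13×3 + 18×4 + 22×5 + 4×6 + 7×7 + 3×8 + 19×9 = 489
n = Σf = 86
Mean = 489 / 86 = 5.6860

5.686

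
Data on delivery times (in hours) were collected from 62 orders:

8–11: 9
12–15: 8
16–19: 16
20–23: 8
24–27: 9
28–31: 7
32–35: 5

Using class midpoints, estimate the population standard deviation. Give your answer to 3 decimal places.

Midpoints: 9.5, 13.5, 17.5, 21.5, 25.5, 29.5, 33.5
n = 62, Σfm = 1249, mean = 20.1452
Σfm² = 28423.5
Σf(m − x̄)² = Σfm² − (Σfm)²/n = 28423.5 − 1249²/62 = 3262.1935
Population variance = 3262.1935 / 62 = 52.6160
Standard deviation = √52.6160 = 7.2537

7.254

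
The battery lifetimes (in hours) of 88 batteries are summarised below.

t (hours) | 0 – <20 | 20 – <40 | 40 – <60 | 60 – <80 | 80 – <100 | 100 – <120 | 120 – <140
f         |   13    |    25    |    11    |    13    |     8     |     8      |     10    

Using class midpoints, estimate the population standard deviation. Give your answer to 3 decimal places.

38.961

Midpoints: 10, 30, 50, 70, 90, 110, 130
n = 88, Σfm = 5240, mean = 59.5455
Σfm² = 445600
Σf(m − x̄)² = Σfm² − (Σfm)²/n = 445600 − 5240²/88 = 133581.8182
Population variance = 133581.8182 / 88 = 1517.9752
Standard deviation = √1517.9752 = 38.9612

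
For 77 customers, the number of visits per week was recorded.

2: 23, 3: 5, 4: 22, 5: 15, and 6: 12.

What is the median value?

Cumulative frequencies: 23, 28, 50, 65, 77
n = 77, so the median is the value in position (n+1)/2 = 39.
Position 39 falls at value 4.

4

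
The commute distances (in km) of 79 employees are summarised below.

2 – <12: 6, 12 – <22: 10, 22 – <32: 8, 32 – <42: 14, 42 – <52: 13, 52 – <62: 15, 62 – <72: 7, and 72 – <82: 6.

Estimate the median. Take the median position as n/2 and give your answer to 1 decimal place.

Cumulative frequencies: 6, 16, 24, 38, 51, 66, 73, 79
n = 79; position = n/2 = 39.5.
This falls in the class 42 – <52: L = 42, F = 38, f = 13, h = 10.
Median ≈ 42 + ((39.5 − 38) / 13) × 10 = 43.1538

43.2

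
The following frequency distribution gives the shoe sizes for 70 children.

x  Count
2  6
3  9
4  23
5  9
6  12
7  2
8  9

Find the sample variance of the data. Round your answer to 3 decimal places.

3.048

Values: 2, 3, 4, 5, 6, 7, 8
n = 70, Σfx = 334, mean = 4.7714
Σfx² = 1804
Σf(x − x̄)² = Σfx² − (Σfx)²/n = 1804 − 334²/70 = 210.3429
Sample variance = 210.3429 / 69 = 3.0484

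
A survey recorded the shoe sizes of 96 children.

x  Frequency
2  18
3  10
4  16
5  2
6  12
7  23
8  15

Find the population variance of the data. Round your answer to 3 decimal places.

Values: 2, 3, 4, 5, 6, 7, 8
n = 96, Σfx = 493, mean = 5.1354
Σfx² = 2987
Σf(x − x̄)² = Σfx² − (Σfx)²/n = 2987 − 493²/96 = 455.2396
Population variance = 455.2396 / 96 = 4.7421

4.742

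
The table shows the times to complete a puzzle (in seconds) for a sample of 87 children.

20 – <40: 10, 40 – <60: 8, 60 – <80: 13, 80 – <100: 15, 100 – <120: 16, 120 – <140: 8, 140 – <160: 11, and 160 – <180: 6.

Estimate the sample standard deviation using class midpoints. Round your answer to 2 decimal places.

Midpoints: 30, 50, 70, 90, 110, 130, 150, 170
n = 87, Σfm = 8430, mean = 96.8966
Σfm² = 963900
Σf(m − x̄)² = Σfm² − (Σfm)²/n = 963900 − 8430²/87 = 147062.0690
Sample variance = 147062.0690 / 86 = 1710.0241
Standard deviation = √1710.0241 = 41.3524

41.35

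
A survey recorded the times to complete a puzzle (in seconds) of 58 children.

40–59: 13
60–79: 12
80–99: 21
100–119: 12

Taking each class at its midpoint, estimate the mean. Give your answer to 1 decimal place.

Midpoints: 49.5, 69.5, 89.5, 109.5
Σfm = 13×49.5 + 12×69.5 + 21×89.5 + 12×109.5 = 4671
n = Σf = 58
Mean = 4671 / 58 = 80.5345

80.5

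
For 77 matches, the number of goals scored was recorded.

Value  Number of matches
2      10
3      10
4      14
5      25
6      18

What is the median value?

Cumulative frequencies: 10, 20, 34, 59, 77
n = 77, so the median is the value in position (n+1)/2 = 39.
Position 39 falls at value 5.

5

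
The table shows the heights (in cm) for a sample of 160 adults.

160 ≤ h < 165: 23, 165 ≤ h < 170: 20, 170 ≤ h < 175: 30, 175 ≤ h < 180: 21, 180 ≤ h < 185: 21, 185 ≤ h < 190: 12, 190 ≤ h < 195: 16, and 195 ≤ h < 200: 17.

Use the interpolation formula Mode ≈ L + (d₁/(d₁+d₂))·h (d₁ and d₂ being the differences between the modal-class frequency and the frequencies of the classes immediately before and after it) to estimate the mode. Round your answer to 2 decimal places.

172.63

Modal class: 170 ≤ h < 175 (highest frequency 30).
d₁ = 30 − 20 = 10, d₂ = 30 − 21 = 9
Mode ≈ 170 + (10/(10+9)) × 5 = 170 + 2.6316 = 172.6316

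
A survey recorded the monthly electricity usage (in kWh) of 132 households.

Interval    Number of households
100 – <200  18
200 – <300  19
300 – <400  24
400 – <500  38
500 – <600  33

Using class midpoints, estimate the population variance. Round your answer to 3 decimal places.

18394.743

Midpoints: 150, 250, 350, 450, 550
n = 132, Σfm = 51100, mean = 387.1212
Σfm² = 22210000
Σf(m − x̄)² = Σfm² − (Σfm)²/n = 22210000 − 51100²/132 = 2428106.0606
Population variance = 2428106.0606 / 132 = 18394.7429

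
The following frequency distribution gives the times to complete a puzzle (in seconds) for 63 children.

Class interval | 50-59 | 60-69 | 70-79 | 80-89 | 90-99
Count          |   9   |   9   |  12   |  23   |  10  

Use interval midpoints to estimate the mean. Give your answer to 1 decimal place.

Midpoints: 54.5, 64.5, 74.5, 84.5, 94.5
Σfm = 9×54.5 + 9×64.5 + 12×74.5 + 23×84.5 + 10×94.5 = 4853.5
n = Σf = 63
Mean = 4853.5 / 63 = 77.0397

77.0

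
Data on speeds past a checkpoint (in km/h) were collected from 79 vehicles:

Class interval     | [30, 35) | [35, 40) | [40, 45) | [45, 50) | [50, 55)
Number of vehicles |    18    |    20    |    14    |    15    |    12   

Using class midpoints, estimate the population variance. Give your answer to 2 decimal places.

47.89

Midpoints: 32.5, 37.5, 42.5, 47.5, 52.5
n = 79, Σfm = 3272.5, mean = 41.4241
Σfm² = 139343.75
Σf(m − x̄)² = Σfm² − (Σfm)²/n = 139343.75 − 3272.5²/79 = 3783.5443
Population variance = 3783.5443 / 79 = 47.8930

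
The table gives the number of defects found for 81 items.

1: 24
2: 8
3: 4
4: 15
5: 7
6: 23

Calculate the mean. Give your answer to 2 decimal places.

Values: 1, 2, 3, 4, 5, 6
Σfx = 24×1 + 8×2 + 4×3 + 15×4 + 7×5 + 23×6 = 285
n = Σf = 81
Mean = 285 / 81 = 3.5185

3.52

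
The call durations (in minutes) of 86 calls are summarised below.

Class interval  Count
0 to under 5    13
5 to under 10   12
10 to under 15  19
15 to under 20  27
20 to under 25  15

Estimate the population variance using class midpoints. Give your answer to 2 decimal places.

Midpoints: 2.5, 7.5, 12.5, 17.5, 22.5
n = 86, Σfm = 1170, mean = 13.6047
Σfm² = 19587.5
Σf(m − x̄)² = Σfm² − (Σfm)²/n = 19587.5 − 1170²/86 = 3670.0581
Population variance = 3670.0581 / 86 = 42.6751

42.68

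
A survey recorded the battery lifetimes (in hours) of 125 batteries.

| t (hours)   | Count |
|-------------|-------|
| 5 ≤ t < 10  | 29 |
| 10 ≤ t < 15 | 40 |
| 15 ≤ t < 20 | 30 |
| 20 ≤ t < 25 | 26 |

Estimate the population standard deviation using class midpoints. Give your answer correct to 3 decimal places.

Midpoints: 7.5, 12.5, 17.5, 22.5
n = 125, Σfm = 1827.5, mean = 14.6200
Σfm² = 30231.25
Σf(m − x̄)² = Σfm² − (Σfm)²/n = 30231.25 − 1827.5²/125 = 3513.2000
Population variance = 3513.2000 / 125 = 28.1056
Standard deviation = √28.1056 = 5.3015

5.301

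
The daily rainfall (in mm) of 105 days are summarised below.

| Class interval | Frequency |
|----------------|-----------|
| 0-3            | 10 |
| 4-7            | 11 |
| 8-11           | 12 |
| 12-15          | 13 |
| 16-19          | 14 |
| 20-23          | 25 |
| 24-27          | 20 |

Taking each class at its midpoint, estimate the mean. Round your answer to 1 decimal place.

15.8

Midpoints: 1.5, 5.5, 9.5, 13.5, 17.5, 21.5, 25.5
Σfm = 10×1.5 + 11×5.5 + 12×9.5 + 13×13.5 + 14×17.5 + 25×21.5 + 20×25.5 = 1657.5
n = Σf = 105
Mean = 1657.5 / 105 = 15.7857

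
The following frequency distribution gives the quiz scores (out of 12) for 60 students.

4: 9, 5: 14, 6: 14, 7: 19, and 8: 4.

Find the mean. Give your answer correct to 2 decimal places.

5.92

Values: 4, 5, 6, 7, 8
Σfx = 9×4 + 14×5 + 14×6 + 19×7 + 4×8 = 355
n = Σf = 60
Mean = 355 / 60 = 5.9167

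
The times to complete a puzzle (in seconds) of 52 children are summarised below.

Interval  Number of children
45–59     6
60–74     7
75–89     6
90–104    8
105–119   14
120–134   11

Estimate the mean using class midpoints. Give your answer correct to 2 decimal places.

Midpoints: 52, 67, 82, 97, 112, 127
Σfm = 6×52 + 7×67 + 6×82 + 8×97 + 14×112 + 11×127 = 5014
n = Σf = 52
Mean = 5014 / 52 = 96.4231

96.42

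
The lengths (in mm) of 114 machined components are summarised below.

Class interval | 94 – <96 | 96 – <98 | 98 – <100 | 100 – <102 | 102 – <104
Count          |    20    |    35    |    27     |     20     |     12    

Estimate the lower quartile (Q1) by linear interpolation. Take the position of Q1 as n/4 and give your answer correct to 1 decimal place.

96.5

Cumulative frequencies: 20, 55, 82, 102, 114
n = 114; position = n/4 = 28.5.
This falls in the class 96 – <98: L = 96, F = 20, f = 35, h = 2.
Lower quartile ≈ 96 + ((28.5 − 20) / 35) × 2 = 96.4857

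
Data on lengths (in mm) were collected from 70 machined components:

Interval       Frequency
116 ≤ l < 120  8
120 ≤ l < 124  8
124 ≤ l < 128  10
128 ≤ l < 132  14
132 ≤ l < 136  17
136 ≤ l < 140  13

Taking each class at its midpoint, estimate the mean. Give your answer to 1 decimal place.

129.6

Midpoints: 118, 122, 126, 130, 134, 138
Σfm = 8×118 + 8×122 + 10×126 + 14×130 + 17×134 + 13×138 = 9072
n = Σf = 70
Mean = 9072 / 70 = 129.6000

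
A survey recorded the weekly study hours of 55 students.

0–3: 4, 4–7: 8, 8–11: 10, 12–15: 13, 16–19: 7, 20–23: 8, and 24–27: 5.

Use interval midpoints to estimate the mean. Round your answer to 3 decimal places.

13.500

Midpoints: 1.5, 5.5, 9.5, 13.5, 17.5, 21.5, 25.5
Σfm = 4×1.5 + 8×5.5 + 10×9.5 + 13×13.5 + 7×17.5 + 8×21.5 + 5×25.5 = 742.5
n = Σf = 55
Mean = 742.5 / 55 = 13.5000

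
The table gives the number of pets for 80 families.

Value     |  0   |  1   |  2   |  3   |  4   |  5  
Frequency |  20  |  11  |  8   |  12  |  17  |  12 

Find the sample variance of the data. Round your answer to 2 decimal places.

Values: 0, 1, 2, 3, 4, 5
n = 80, Σfx = 191, mean = 2.3875
Σfx² = 723
Σf(x − x̄)² = Σfx² − (Σfx)²/n = 723 − 191²/80 = 266.9875
Sample variance = 266.9875 / 79 = 3.3796

3.38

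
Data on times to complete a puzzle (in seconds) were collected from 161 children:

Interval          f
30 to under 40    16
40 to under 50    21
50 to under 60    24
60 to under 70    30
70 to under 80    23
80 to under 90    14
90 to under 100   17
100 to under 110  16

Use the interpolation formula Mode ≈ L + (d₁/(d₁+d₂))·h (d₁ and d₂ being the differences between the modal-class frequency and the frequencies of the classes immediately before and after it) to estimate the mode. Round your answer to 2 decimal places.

Modal class: 60 to under 70 (highest frequency 30).
d₁ = 30 − 24 = 6, d₂ = 30 − 23 = 7
Mode ≈ 60 + (6/(6+7)) × 10 = 60 + 4.6154 = 64.6154

64.62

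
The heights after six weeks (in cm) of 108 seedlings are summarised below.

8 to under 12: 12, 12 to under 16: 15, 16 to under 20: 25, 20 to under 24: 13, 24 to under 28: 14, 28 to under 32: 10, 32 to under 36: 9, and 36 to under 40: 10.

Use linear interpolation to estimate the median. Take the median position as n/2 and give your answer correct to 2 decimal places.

20.62

Cumulative frequencies: 12, 27, 52, 65, 79, 89, 98, 108
n = 108; position = n/2 = 54.
This falls in the class 20 to under 24: L = 20, F = 52, f = 13, h = 4.
Median ≈ 20 + ((54 − 52) / 13) × 4 = 20.6154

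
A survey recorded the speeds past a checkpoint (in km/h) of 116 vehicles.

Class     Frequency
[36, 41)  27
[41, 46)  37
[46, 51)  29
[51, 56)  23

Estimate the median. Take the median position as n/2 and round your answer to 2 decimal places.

Cumulative frequencies: 27, 64, 93, 116
n = 116; position = n/2 = 58.
This falls in the class [41, 46): L = 41, F = 27, f = 37, h = 5.
Median ≈ 41 + ((58 − 27) / 37) × 5 = 45.1892

45.19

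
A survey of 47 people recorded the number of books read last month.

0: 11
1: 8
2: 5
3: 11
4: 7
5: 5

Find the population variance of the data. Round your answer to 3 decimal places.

Values: 0, 1, 2, 3, 4, 5
n = 47, Σfx = 104, mean = 2.2128
Σfx² = 364
Σf(x − x̄)² = Σfx² − (Σfx)²/n = 364 − 104²/47 = 133.8723
Population variance = 133.8723 / 47 = 2.8483

2.848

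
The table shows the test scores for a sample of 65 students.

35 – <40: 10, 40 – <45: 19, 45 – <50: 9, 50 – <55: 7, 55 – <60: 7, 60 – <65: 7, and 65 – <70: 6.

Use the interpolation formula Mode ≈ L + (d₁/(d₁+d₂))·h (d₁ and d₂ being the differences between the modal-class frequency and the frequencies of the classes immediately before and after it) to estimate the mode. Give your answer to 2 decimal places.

Modal class: 40 – <45 (highest frequency 19).
d₁ = 19 − 10 = 9, d₂ = 19 − 9 = 10
Mode ≈ 40 + (9/(9+10)) × 5 = 40 + 2.3684 = 42.3684

42.37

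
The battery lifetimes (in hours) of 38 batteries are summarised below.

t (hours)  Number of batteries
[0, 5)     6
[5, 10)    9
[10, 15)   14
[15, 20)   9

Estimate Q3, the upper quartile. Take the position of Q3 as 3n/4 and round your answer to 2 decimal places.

Cumulative frequencies: 6, 15, 29, 38
n = 38; position = 3n/4 = 28.5.
This falls in the class [10, 15): L = 10, F = 15, f = 14, h = 5.
Upper quartile ≈ 10 + ((28.5 − 15) / 14) × 5 = 14.8214

14.82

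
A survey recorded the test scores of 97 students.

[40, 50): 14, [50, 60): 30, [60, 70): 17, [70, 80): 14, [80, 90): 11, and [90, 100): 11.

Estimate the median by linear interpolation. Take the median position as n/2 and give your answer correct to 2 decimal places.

Cumulative frequencies: 14, 44, 61, 75, 86, 97
n = 97; position = n/2 = 48.5.
This falls in the class [60, 70): L = 60, F = 44, f = 17, h = 10.
Median ≈ 60 + ((48.5 − 44) / 17) × 10 = 62.6471

62.65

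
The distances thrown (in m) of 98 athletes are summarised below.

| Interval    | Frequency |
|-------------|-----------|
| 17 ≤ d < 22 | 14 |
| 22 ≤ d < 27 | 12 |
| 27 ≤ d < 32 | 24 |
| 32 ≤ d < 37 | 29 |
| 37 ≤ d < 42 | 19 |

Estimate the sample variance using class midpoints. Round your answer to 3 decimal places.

42.670

Midpoints: 19.5, 24.5, 29.5, 34.5, 39.5
n = 98, Σfm = 3026, mean = 30.8776
Σfm² = 97574.5
Σf(m − x̄)² = Σfm² − (Σfm)²/n = 97574.5 − 3026²/98 = 4139.0306
Sample variance = 4139.0306 / 97 = 42.6704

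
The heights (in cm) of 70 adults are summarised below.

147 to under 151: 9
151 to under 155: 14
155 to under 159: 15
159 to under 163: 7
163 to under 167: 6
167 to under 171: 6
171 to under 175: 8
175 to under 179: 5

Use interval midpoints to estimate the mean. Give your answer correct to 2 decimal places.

160.54

Midpoints: 149, 153, 157, 161, 165, 169, 173, 177
Σfm = 9×149 + 14×153 + 15×157 + 7×161 + 6×165 + 6×169 + 8×173 + 5×177 = 11238
n = Σf = 70
Mean = 11238 / 70 = 160.5429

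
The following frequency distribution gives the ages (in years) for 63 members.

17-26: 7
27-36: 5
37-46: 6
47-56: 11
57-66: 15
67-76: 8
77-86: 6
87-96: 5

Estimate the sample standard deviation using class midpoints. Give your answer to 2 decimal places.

20.23

Midpoints: 21.5, 31.5, 41.5, 51.5, 61.5, 71.5, 81.5, 91.5
n = 63, Σfm = 3564.5, mean = 56.5794
Σfm² = 227051.75
Σf(m − x̄)² = Σfm² − (Σfm)²/n = 227051.75 − 3564.5²/63 = 25374.6032
Sample variance = 25374.6032 / 62 = 409.2678
Standard deviation = √409.2678 = 20.2304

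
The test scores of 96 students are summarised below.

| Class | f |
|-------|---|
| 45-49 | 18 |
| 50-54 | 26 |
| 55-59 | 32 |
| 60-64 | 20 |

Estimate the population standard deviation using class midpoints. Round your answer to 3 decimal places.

5.094

Midpoints: 47, 52, 57, 62
n = 96, Σfm = 5262, mean = 54.8125
Σfm² = 290914
Σf(m − x̄)² = Σfm² − (Σfm)²/n = 290914 − 5262²/96 = 2490.6250
Population variance = 2490.6250 / 96 = 25.9440
Standard deviation = √25.9440 = 5.0935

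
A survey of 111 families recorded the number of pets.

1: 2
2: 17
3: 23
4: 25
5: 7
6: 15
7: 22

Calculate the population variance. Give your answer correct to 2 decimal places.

Values: 1, 2, 3, 4, 5, 6, 7
n = 111, Σfx = 484, mean = 4.3604
Σfx² = 2470
Σf(x − x̄)² = Σfx² − (Σfx)²/n = 2470 − 484²/111 = 359.5856
Population variance = 359.5856 / 111 = 3.2395

3.24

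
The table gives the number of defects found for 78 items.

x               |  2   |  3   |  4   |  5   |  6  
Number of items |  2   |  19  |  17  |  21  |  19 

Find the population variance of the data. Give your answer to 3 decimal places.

Values: 2, 3, 4, 5, 6
n = 78, Σfx = 348, mean = 4.4615
Σfx² = 1660
Σf(x − x̄)² = Σfx² − (Σfx)²/n = 1660 − 348²/78 = 107.3846
Population variance = 107.3846 / 78 = 1.3767

1.377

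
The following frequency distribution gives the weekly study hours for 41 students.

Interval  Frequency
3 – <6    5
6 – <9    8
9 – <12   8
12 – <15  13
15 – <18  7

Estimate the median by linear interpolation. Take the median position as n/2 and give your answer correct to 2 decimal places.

11.81

Cumulative frequencies: 5, 13, 21, 34, 41
n = 41; position = n/2 = 20.5.
This falls in the class 9 – <12: L = 9, F = 13, f = 8, h = 3.
Median ≈ 9 + ((20.5 − 13) / 8) × 3 = 11.8125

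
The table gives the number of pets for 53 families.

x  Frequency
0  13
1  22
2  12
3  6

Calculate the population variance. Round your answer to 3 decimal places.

Values: 0, 1, 2, 3
n = 53, Σfx = 64, mean = 1.2075
Σfx² = 124
Σf(x − x̄)² = Σfx² − (Σfx)²/n = 124 − 64²/53 = 46.7170
Population variance = 46.7170 / 53 = 0.8815

0.881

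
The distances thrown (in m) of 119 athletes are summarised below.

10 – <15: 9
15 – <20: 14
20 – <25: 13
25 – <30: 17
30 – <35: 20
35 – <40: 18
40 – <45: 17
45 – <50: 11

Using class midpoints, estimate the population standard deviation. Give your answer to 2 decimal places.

Midpoints: 12.5, 17.5, 22.5, 27.5, 32.5, 37.5, 42.5, 47.5
n = 119, Σfm = 3687.5, mean = 30.9874
Σfm² = 127093.75
Σf(m − x̄)² = Σfm² − (Σfm)²/n = 127093.75 − 3687.5²/119 = 12827.7311
Population variance = 12827.7311 / 119 = 107.7961
Standard deviation = √107.7961 = 10.3825

10.38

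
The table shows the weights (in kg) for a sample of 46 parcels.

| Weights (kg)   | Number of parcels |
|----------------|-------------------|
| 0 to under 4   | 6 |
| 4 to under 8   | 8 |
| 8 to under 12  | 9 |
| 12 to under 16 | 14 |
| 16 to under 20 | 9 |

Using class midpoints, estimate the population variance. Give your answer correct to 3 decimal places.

Midpoints: 2, 6, 10, 14, 18
n = 46, Σfm = 508, mean = 11.0435
Σfm² = 6872
Σf(m − x̄)² = Σfm² − (Σfm)²/n = 6872 − 508²/46 = 1261.9130
Population variance = 1261.9130 / 46 = 27.4329

27.433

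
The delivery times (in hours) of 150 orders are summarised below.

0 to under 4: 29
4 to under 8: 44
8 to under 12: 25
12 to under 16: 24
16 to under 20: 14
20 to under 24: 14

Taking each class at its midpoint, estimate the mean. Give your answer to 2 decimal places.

Midpoints: 2, 6, 10, 14, 18, 22
Σfm = 29×2 + 44×6 + 25×10 + 24×14 + 14×18 + 14×22 = 1468
n = Σf = 150
Mean = 1468 / 150 = 9.7867

9.79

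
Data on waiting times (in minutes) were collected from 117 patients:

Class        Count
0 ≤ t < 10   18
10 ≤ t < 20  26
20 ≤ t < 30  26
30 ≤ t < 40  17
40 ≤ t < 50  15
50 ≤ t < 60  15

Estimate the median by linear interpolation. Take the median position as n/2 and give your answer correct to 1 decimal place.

25.6

Cumulative frequencies: 18, 44, 70, 87, 102, 117
n = 117; position = n/2 = 58.5.
This falls in the class 20 ≤ t < 30: L = 20, F = 44, f = 26, h = 10.
Median ≈ 20 + ((58.5 − 44) / 26) × 10 = 25.5769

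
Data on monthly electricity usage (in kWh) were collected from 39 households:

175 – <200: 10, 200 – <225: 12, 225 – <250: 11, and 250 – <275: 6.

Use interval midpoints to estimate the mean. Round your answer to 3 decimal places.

Midpoints: 187.5, 212.5, 237.5, 262.5
Σfm = 10×187.5 + 12×212.5 + 11×237.5 + 6×262.5 = 8612.5
n = Σf = 39
Mean = 8612.5 / 39 = 220.8333

220.833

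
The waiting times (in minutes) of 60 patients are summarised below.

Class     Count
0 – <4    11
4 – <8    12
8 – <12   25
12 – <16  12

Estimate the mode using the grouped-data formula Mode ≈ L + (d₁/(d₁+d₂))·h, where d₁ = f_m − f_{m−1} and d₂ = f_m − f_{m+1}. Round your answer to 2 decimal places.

Modal class: 8 – <12 (highest frequency 25).
d₁ = 25 − 12 = 13, d₂ = 25 − 12 = 13
Mode ≈ 8 + (13/(13+13)) × 4 = 8 + 2.0000 = 10.0000

10.00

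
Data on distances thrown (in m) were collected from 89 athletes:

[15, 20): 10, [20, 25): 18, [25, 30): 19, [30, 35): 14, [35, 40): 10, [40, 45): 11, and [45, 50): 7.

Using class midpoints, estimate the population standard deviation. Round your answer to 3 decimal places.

8.971

Midpoints: 17.5, 22.5, 27.5, 32.5, 37.5, 42.5, 47.5
n = 89, Σfm = 2732.5, mean = 30.7022
Σfm² = 91056.25
Σf(m − x̄)² = Σfm² − (Σfm)²/n = 91056.25 − 2732.5²/89 = 7162.3596
Population variance = 7162.3596 / 89 = 80.4760
Standard deviation = √80.4760 = 8.9708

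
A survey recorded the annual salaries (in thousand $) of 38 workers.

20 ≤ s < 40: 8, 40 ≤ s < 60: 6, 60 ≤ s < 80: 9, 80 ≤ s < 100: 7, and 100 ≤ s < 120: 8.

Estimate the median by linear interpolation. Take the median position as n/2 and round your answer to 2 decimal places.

71.11

Cumulative frequencies: 8, 14, 23, 30, 38
n = 38; position = n/2 = 19.
This falls in the class 60 ≤ s < 80: L = 60, F = 14, f = 9, h = 20.
Median ≈ 60 + ((19 − 14) / 9) × 20 = 71.1111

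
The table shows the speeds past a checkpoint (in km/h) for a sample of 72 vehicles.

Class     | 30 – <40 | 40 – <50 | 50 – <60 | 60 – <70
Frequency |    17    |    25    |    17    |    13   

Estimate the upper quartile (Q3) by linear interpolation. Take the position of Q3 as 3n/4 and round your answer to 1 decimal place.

Cumulative frequencies: 17, 42, 59, 72
n = 72; position = 3n/4 = 54.
This falls in the class 50 – <60: L = 50, F = 42, f = 17, h = 10.
Upper quartile ≈ 50 + ((54 − 42) / 17) × 10 = 57.0588

57.1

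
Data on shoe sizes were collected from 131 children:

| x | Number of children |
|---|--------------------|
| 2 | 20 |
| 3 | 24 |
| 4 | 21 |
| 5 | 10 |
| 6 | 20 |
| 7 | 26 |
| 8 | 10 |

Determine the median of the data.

5

Cumulative frequencies: 20, 44, 65, 75, 95, 121, 131
n = 131, so the median is the value in position (n+1)/2 = 66.
Position 66 falls at value 5.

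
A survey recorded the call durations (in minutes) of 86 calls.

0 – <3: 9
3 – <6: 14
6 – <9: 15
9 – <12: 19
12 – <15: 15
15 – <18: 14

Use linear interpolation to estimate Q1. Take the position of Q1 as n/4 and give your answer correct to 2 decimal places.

5.68

Cumulative frequencies: 9, 23, 38, 57, 72, 86
n = 86; position = n/4 = 21.5.
This falls in the class 3 – <6: L = 3, F = 9, f = 14, h = 3.
Lower quartile ≈ 3 + ((21.5 − 9) / 14) × 3 = 5.6786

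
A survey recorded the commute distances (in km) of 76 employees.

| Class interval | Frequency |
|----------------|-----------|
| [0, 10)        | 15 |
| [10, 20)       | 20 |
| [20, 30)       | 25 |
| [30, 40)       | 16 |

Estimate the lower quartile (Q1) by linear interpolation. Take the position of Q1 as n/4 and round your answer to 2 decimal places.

Cumulative frequencies: 15, 35, 60, 76
n = 76; position = n/4 = 19.
This falls in the class [10, 20): L = 10, F = 15, f = 20, h = 10.
Lower quartile ≈ 10 + ((19 − 15) / 20) × 10 = 12.0000

12.00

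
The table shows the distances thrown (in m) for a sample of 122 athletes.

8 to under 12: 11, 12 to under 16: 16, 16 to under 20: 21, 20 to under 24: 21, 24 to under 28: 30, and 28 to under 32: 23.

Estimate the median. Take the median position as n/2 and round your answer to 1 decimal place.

Cumulative frequencies: 11, 27, 48, 69, 99, 122
n = 122; position = n/2 = 61.
This falls in the class 20 to under 24: L = 20, F = 48, f = 21, h = 4.
Median ≈ 20 + ((61 − 48) / 21) × 4 = 22.4762

22.5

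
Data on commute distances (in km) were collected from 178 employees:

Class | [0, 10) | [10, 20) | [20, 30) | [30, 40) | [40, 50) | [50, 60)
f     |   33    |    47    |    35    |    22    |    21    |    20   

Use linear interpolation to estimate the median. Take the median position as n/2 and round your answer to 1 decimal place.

22.6

Cumulative frequencies: 33, 80, 115, 137, 158, 178
n = 178; position = n/2 = 89.
This falls in the class [20, 30): L = 20, F = 80, f = 35, h = 10.
Median ≈ 20 + ((89 − 80) / 35) × 10 = 22.5714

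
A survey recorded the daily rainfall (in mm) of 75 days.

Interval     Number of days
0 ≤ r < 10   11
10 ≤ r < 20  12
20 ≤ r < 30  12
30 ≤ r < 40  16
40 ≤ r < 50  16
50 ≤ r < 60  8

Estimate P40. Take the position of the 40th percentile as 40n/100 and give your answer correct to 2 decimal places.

Cumulative frequencies: 11, 23, 35, 51, 67, 75
n = 75; position = 40n/100 = 30.
This falls in the class 20 ≤ r < 30: L = 20, F = 23, f = 12, h = 10.
40th percentile ≈ 20 + ((30 − 23) / 12) × 10 = 25.8333

25.83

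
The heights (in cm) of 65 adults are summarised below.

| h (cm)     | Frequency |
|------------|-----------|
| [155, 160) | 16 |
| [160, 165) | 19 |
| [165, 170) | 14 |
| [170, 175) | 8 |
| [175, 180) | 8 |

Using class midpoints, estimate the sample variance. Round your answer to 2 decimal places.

43.67

Midpoints: 157.5, 162.5, 167.5, 172.5, 177.5
n = 65, Σfm = 10752.5, mean = 165.4231
Σfm² = 1781506.25
Σf(m − x̄)² = Σfm² − (Σfm)²/n = 1781506.25 − 10752.5²/65 = 2794.6154
Sample variance = 2794.6154 / 64 = 43.6659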